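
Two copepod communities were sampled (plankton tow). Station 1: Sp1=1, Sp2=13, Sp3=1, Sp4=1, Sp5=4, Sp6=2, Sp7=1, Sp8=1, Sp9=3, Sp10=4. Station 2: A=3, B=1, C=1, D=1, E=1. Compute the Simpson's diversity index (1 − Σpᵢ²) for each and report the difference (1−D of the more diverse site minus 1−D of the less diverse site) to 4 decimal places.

Station 1: N=31, proportions 0.0322581, 0.4193548, 0.0322581, 0.0322581, 0.1290323, 0.0645161, 0.0322581, 0.0322581, 0.0967742, 0.1290323, giving 1−D = 0.7721124 (working shown to 7 dp, full precision carried).
Station 2: N=7, proportions 0.4285714, 0.1428571, 0.1428571, 0.1428571, 0.1428571, giving 1−D = 0.7346939.
Difference = |0.7721124 − 0.7346939| = 0.0374185, i.e. 0.0374 to 4 decimal places.

0.0374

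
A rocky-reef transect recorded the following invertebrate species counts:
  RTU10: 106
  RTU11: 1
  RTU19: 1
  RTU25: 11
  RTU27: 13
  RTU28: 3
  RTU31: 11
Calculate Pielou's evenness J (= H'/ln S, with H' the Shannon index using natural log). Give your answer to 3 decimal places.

0.506

Total N = 106+1+1+11+13+3+11 = 146, so the proportions are 0.72603, 0.00685, 0.00685, 0.07534, 0.08904, 0.02055, 0.07534 (working shown to 5 dp, full precision carried).
H' = −Σ pᵢ ln pᵢ = −((-0.23245) + (-0.03413) + (-0.03413) + (-0.19481) + (-0.21536) + (-0.07983) + (-0.19481)) = 0.98554.
With S = 7 species, ln S = 1.94591, so J = 0.98554/1.94591 = 0.50646, i.e. 0.506 to 3 decimal places.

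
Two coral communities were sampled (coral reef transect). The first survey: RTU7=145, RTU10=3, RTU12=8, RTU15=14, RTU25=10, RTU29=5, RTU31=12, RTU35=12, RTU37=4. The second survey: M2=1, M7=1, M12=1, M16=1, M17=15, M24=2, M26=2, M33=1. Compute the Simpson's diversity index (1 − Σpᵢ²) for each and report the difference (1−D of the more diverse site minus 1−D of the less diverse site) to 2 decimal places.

The first survey: N=213, proportions 0.6808, 0.0141, 0.0376, 0.0657, 0.0469, 0.0235, 0.0563, 0.0563, 0.0188, giving 1−D = 0.5212 (working shown to 4 dp, full precision carried).
The second survey: N=24, proportions 0.0417, 0.0417, 0.0417, 0.0417, 0.625, 0.0833, 0.0833, 0.0417, giving 1−D = 0.5868.
Difference = |0.5212 − 0.5868| = 0.0656, i.e. 0.07 to 2 decimal places.

0.07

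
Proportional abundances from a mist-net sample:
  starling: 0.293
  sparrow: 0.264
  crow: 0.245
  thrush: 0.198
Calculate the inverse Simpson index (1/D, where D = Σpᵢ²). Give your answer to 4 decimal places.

3.9250

D = 0.293² + 0.264² + 0.245² + 0.198² = 0.08584900 + 0.06969600 + 0.06002500 + 0.03920400 = 0.25477400 (working shown to 8 dp, full precision carried).
So 1/D = 3.925047, i.e. 3.9250 to 4 decimal places.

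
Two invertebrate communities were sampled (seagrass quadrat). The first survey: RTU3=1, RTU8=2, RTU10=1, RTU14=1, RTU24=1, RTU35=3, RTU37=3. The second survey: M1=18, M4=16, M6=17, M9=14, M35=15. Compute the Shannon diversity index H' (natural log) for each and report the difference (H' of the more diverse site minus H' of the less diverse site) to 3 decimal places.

The first survey: N=12, proportions 0.083333, 0.166667, 0.083333, 0.083333, 0.083333, 0.25, 0.25, giving H' = 1.820076 (working shown to 6 dp, full precision carried).
The second survey: N=80, proportions 0.225, 0.2, 0.2125, 0.175, 0.1875, giving H' = 1.605523.
Difference = |1.820076 − 1.605523| = 0.214553, i.e. 0.215 to 3 decimal places.

0.215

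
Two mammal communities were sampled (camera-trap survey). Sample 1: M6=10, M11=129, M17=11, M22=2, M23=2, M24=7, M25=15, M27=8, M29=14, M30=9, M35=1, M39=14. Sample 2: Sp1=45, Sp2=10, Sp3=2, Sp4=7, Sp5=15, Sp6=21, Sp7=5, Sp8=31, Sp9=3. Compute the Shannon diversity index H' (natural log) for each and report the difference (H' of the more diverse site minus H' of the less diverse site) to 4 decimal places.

0.2263

Sample 1: N=222, proportions 0.045045, 0.5810811, 0.0495495, 0.009009, 0.009009, 0.0315315, 0.0675676, 0.036036, 0.0630631, 0.0405405, 0.0045045, 0.0630631, giving H' = 1.6025090 (working shown to 7 dp, full precision carried).
Sample 2: N=139, proportions 0.323741, 0.0719424, 0.0143885, 0.0503597, 0.1079137, 0.1510791, 0.0359712, 0.2230216, 0.0215827, giving H' = 1.8288215.
Difference = |1.6025090 − 1.8288215| = 0.2263125, i.e. 0.2263 to 4 decimal places.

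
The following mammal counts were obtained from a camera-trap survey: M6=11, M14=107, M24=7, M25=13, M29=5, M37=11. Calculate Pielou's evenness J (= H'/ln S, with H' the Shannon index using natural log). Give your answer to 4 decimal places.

Total N = 11+107+7+13+5+11 = 154, so the proportions are 0.071429, 0.694805, 0.045455, 0.084416, 0.032468, 0.071429 (working shown to 6 dp, full precision carried).
H' = −Σ pᵢ ln pᵢ = −((-0.188504) + (-0.252995) + (-0.140502) + (-0.208676) + (-0.111283) + (-0.188504)) = 1.090464.
With S = 6 species, ln S = 1.791759, so J = 1.090464/1.791759 = 0.608599, i.e. 0.6086 to 4 decimal places.

0.6086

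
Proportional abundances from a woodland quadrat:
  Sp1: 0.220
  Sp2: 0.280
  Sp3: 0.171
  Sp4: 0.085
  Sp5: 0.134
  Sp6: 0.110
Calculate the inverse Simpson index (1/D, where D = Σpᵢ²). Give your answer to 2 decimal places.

D = 0.22² + 0.28² + 0.171² + 0.085² + 0.134² + 0.11² = 0.048400 + 0.078400 + 0.029241 + 0.007225 + 0.017956 + 0.012100 = 0.193322 (working shown to 6 dp, full precision carried).
So 1/D = 5.1727, i.e. 5.17 to 2 decimal places.

5.17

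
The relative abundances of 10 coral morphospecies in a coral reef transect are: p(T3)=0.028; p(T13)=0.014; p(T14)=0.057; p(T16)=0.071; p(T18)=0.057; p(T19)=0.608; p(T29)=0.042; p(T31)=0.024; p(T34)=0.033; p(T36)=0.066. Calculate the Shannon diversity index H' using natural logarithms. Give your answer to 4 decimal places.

1.4914

Each pᵢ ln pᵢ term (working shown to 6 dp, full precision carried): 0.028×(-3.575551)=-0.100115, 0.014×(-4.268698)=-0.059762, 0.057×(-2.864704)=-0.163288, 0.071×(-2.645075)=-0.187800, 0.057×(-2.864704)=-0.163288, 0.608×(-0.497580)=-0.302529, 0.042×(-3.170086)=-0.133144, 0.024×(-3.729701)=-0.089513, 0.033×(-3.411248)=-0.112571, 0.066×(-2.718101)=-0.179395.
Sum = -1.491405, so H' = 1.4914.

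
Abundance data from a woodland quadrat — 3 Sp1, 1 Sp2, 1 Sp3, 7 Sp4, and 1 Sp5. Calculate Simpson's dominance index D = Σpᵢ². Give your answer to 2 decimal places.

Total N = 3+1+1+7+1 = 13, so the proportions are 0.2308, 0.0769, 0.0769, 0.5385, 0.0769 (working shown to 4 dp, full precision carried).
D = 0.2308² + 0.0769² + 0.0769² + 0.5385² + 0.0769² = 0.0533 + 0.0059 + 0.0059 + 0.2899 + 0.0059 = 0.3609.
To 2 decimal places, D = 0.36.

0.36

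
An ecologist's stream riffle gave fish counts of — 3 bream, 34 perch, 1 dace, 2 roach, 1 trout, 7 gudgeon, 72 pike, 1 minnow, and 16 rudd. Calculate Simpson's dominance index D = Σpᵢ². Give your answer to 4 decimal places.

Total N = 3+34+1+2+1+7+72+1+16 = 137, so the proportions are 0.021898, 0.248175, 0.007299, 0.014599, 0.007299, 0.051095, 0.525547, 0.007299, 0.116788 (working shown to 6 dp, full precision carried).
D = 0.021898² + 0.248175² + 0.007299² + 0.014599² + 0.007299² + 0.051095² + 0.525547² + 0.007299² + 0.116788² = 0.000480 + 0.061591 + 0.000053 + 0.000213 + 0.000053 + 0.002611 + 0.276200 + 0.000053 + 0.013640 = 0.354894.
To 4 decimal places, D = 0.3549.

0.3549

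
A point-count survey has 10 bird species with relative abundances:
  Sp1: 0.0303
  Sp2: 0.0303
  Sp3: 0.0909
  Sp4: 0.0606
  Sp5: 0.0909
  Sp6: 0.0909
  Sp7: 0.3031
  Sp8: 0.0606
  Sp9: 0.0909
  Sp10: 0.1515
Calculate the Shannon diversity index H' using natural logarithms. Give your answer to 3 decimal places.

Each pᵢ ln pᵢ term (working shown to 5 dp, full precision carried): 0.0303×(-3.49661)=-0.10595, 0.0303×(-3.49661)=-0.10595, 0.0909×(-2.39800)=-0.21798, 0.0606×(-2.80346)=-0.16989, 0.0909×(-2.39800)=-0.21798, 0.0909×(-2.39800)=-0.21798, 0.3031×(-1.19369)=-0.36181, 0.0606×(-2.80346)=-0.16989, 0.0909×(-2.39800)=-0.21798, 0.1515×(-1.88717)=-0.28591.
Sum = -2.07130, so H' = 2.071.

2.071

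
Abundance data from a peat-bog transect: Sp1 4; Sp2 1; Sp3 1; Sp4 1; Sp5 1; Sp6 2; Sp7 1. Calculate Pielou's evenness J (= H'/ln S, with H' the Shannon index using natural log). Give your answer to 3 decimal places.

0.908

Total N = 4+1+1+1+1+2+1 = 11, so the proportions are 0.36364, 0.09091, 0.09091, 0.09091, 0.09091, 0.18182, 0.09091 (working shown to 5 dp, full precision carried).
H' = −Σ pᵢ ln pᵢ = −((-0.36785) + (-0.21799) + (-0.21799) + (-0.21799) + (-0.21799) + (-0.30995) + (-0.21799)) = 1.76776.
With S = 7 species, ln S = 1.94591, so J = 1.76776/1.94591 = 0.90845, i.e. 0.908 to 3 decimal places.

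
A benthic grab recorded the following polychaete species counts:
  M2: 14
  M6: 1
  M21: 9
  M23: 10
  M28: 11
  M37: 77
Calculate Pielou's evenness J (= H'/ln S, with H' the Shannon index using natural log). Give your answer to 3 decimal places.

Total N = 14+1+9+10+11+77 = 122, so the proportions are 0.11475, 0.0082, 0.07377, 0.08197, 0.09016, 0.63115 (working shown to 5 dp, full precision carried).
H' = −Σ pᵢ ln pᵢ = −((-0.24844) + (-0.03938) + (-0.19230) + (-0.20504) + (-0.21695) + (-0.29046)) = 1.19257.
With S = 6 species, ln S = 1.79176, so J = 1.19257/1.79176 = 0.66558, i.e. 0.666 to 3 decimal places.

0.666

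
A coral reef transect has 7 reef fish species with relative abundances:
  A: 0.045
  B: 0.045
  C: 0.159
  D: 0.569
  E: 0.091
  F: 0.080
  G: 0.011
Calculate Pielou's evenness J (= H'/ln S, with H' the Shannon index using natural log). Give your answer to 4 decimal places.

0.7000

H' = −Σ pᵢ ln pᵢ = −((-0.139549) + (-0.139549) + (-0.292377) + (-0.320845) + (-0.218118) + (-0.202058) + (-0.049608)) = 1.362105 (working shown to 6 dp, full precision carried).
With S = 7 species, ln S = 1.945910, so J = 1.362105/1.945910 = 0.699983, i.e. 0.7000 to 4 decimal places.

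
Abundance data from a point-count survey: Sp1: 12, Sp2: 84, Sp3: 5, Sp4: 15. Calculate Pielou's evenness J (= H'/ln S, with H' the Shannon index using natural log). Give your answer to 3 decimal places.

Total N = 12+84+5+15 = 116, so the proportions are 0.10345, 0.72414, 0.0431, 0.12931 (working shown to 5 dp, full precision carried).
H' = −Σ pᵢ ln pᵢ = −((-0.23469) + (-0.23373) + (-0.13552) + (-0.26451)) = 0.86846.
With S = 4 species, ln S = 1.38629, so J = 0.86846/1.38629 = 0.62646, i.e. 0.626 to 3 decimal places.

0.626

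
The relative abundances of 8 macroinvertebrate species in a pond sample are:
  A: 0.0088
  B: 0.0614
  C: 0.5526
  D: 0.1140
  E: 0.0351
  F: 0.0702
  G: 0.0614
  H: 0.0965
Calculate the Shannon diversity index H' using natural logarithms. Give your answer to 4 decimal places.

Each pᵢ ln pᵢ term (working shown to 6 dp, full precision carried): 0.0088×(-4.733004)=-0.041650, 0.0614×(-2.790345)=-0.171327, 0.5526×(-0.593121)=-0.327759, 0.114×(-2.171557)=-0.247557, 0.0351×(-3.349554)=-0.117569, 0.0702×(-2.656407)=-0.186480, 0.0614×(-2.790345)=-0.171327, 0.0965×(-2.338212)=-0.225637.
Sum = -1.489308, so H' = 1.4893.

1.4893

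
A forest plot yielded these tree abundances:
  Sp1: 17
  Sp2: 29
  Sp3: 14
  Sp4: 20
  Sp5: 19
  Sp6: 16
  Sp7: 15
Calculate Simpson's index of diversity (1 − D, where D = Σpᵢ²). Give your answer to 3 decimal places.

0.848

Total N = 17+29+14+20+19+16+15 = 130, so the proportions are 0.13077, 0.22308, 0.10769, 0.15385, 0.14615, 0.12308, 0.11538 (working shown to 5 dp, full precision carried).
D = 0.13077² + 0.22308² + 0.10769² + 0.15385² + 0.14615² + 0.12308² + 0.11538² = 0.01710 + 0.04976 + 0.01160 + 0.02367 + 0.02136 + 0.01515 + 0.01331 = 0.15195.
So 1 − D = 0.84805, i.e. 0.848 to 3 decimal places.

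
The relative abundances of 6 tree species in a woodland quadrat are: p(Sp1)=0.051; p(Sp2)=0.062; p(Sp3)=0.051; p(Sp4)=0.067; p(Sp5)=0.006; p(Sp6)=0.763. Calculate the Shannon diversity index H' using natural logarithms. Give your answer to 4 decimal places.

Each pᵢ ln pᵢ term (working shown to 6 dp, full precision carried): 0.051×(-2.975930)=-0.151772, 0.062×(-2.780621)=-0.172398, 0.051×(-2.975930)=-0.151772, 0.067×(-2.703063)=-0.181105, 0.006×(-5.115996)=-0.030696, 0.763×(-0.270497)=-0.206389.
Sum = -0.894134, so H' = 0.8941.

0.8941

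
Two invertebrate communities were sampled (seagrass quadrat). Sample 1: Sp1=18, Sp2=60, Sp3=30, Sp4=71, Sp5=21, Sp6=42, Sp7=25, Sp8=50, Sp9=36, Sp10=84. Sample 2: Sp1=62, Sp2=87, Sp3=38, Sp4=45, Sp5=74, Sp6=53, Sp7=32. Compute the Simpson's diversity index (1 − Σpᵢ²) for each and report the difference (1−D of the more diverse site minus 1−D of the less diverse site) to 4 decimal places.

0.0349

Sample 1: N=437, proportions 0.04119, 0.1373, 0.06865, 0.162471, 0.048055, 0.09611, 0.057208, 0.114416, 0.08238, 0.19222, giving 1−D = 0.876697 (working shown to 6 dp, full precision carried).
Sample 2: N=391, proportions 0.158568, 0.222506, 0.097187, 0.11509, 0.189258, 0.13555, 0.081841, giving 1−D = 0.841766.
Difference = |0.876697 − 0.841766| = 0.034931, i.e. 0.0349 to 4 decimal places.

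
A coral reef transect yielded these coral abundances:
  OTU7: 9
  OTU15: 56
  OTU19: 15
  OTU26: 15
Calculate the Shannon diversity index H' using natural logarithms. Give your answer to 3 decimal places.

1.118

Total N = 9+56+15+15 = 95, so the proportions are 0.09474, 0.58947, 0.15789, 0.15789 (working shown to 5 dp, full precision carried).
Each pᵢ ln pᵢ term: 0.09474×(-2.35665)=-0.22326, 0.58947×(-0.52853)=-0.31155, 0.15789×(-1.84583)=-0.29145, 0.15789×(-1.84583)=-0.29145.
Sum = -1.11771, so H' = 1.118.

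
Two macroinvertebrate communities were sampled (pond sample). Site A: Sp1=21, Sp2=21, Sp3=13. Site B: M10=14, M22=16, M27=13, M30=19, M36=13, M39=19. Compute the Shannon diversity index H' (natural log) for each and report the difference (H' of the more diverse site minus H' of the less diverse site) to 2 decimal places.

0.70

Site A: N=55, proportions 0.3818, 0.3818, 0.2364, giving H' = 1.0762 (working shown to 4 dp, full precision carried).
Site B: N=94, proportions 0.1489, 0.1702, 0.1383, 0.2021, 0.1383, 0.2021, giving H' = 1.7786.
Difference = |1.0762 − 1.7786| = 0.7024, i.e. 0.70 to 2 decimal places.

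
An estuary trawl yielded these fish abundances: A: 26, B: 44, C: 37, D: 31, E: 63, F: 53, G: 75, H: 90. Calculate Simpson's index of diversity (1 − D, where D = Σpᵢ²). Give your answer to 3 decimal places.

Total N = 26+44+37+31+63+53+75+90 = 419, so the proportions are 0.06205, 0.10501, 0.08831, 0.07399, 0.15036, 0.12649, 0.179, 0.2148 (working shown to 5 dp, full precision carried).
D = 0.06205² + 0.10501² + 0.08831² + 0.07399² + 0.15036² + 0.12649² + 0.179² + 0.2148² = 0.00385 + 0.01103 + 0.00780 + 0.00547 + 0.02261 + 0.01600 + 0.03204 + 0.04614 = 0.14494.
So 1 − D = 0.85506, i.e. 0.855 to 3 decimal places.

0.855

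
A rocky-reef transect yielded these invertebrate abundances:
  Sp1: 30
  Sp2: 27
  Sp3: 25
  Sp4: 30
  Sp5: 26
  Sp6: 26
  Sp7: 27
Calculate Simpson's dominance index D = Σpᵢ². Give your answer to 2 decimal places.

0.14

Total N = 30+27+25+30+26+26+27 = 191, so the proportions are 0.1571, 0.1414, 0.1309, 0.1571, 0.1361, 0.1361, 0.1414 (working shown to 4 dp, full precision carried).
D = 0.1571² + 0.1414² + 0.1309² + 0.1571² + 0.1361² + 0.1361² + 0.1414² = 0.0247 + 0.0200 + 0.0171 + 0.0247 + 0.0185 + 0.0185 + 0.0200 = 0.1435.
To 2 decimal places, D = 0.14.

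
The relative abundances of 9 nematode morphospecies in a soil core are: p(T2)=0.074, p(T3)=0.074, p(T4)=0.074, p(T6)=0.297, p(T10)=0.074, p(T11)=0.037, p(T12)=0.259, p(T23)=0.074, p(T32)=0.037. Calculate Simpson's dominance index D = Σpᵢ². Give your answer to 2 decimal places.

D = 0.074² + 0.074² + 0.074² + 0.297² + 0.074² + 0.037² + 0.259² + 0.074² + 0.037² = 0.0055 + 0.0055 + 0.0055 + 0.0882 + 0.0055 + 0.0014 + 0.0671 + 0.0055 + 0.0014 = 0.1854 (working shown to 4 dp, full precision carried).
To 2 decimal places, D = 0.19.

0.19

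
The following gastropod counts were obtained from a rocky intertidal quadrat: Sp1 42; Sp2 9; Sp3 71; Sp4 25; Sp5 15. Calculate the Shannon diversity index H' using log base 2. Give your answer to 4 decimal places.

1.9921

Total N = 42+9+71+25+15 = 162, so the proportions are 0.259259, 0.055556, 0.438272, 0.154321, 0.092593 (working shown to 6 dp, full precision carried).
Each pᵢ log₂ pᵢ term: 0.259259×(-1.947533)=-0.504916, 0.055556×(-4.169925)=-0.231663, 0.438272×(-1.190103)=-0.521588, 0.154321×(-2.695994)=-0.416048, 0.092593×(-3.432959)=-0.317867.
Sum = -1.992082, so H' = 1.9921.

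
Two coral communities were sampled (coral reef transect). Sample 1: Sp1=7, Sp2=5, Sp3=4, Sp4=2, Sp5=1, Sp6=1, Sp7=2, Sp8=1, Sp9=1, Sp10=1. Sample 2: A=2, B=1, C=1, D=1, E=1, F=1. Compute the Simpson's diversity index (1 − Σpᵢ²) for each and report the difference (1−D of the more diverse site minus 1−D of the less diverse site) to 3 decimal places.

Sample 1: N=25, proportions 0.28, 0.2, 0.16, 0.08, 0.04, 0.04, 0.08, 0.04, 0.04, 0.04, giving 1−D = 0.83520 (working shown to 5 dp, full precision carried).
Sample 2: N=7, proportions 0.28571, 0.14286, 0.14286, 0.14286, 0.14286, 0.14286, giving 1−D = 0.81633.
Difference = |0.83520 − 0.81633| = 0.01887, i.e. 0.019 to 3 decimal places.

0.019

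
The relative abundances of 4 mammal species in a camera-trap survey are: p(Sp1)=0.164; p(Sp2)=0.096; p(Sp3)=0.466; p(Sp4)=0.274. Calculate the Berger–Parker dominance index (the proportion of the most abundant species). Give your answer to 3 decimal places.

0.466

The largest proportion is 0.466, i.e. d = 0.466 to 3 decimal places.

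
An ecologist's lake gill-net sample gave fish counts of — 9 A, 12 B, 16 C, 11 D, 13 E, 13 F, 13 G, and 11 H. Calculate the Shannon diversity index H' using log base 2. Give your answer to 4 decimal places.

Total N = 9+12+16+11+13+13+13+11 = 98, so the proportions are 0.091837, 0.122449, 0.163265, 0.112245, 0.132653, 0.132653, 0.132653, 0.112245 (working shown to 6 dp, full precision carried).
Each pᵢ log₂ pᵢ term: 0.091837×(-3.444785)=-0.316358, 0.122449×(-3.029747)=-0.370989, 0.163265×(-2.614710)=-0.426891, 0.112245×(-3.155278)=-0.354164, 0.132653×(-2.914270)=-0.386587, 0.132653×(-2.914270)=-0.386587, 0.132653×(-2.914270)=-0.386587, 0.112245×(-3.155278)=-0.354164.
Sum = -2.982327, so H' = 2.9823.

2.9823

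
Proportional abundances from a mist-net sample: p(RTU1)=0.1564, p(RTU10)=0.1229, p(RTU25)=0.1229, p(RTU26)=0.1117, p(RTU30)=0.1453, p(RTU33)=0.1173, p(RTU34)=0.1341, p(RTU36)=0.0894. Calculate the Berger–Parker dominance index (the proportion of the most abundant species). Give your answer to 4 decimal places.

The largest proportion is 0.1564, i.e. d = 0.1564 to 4 decimal places.

0.1564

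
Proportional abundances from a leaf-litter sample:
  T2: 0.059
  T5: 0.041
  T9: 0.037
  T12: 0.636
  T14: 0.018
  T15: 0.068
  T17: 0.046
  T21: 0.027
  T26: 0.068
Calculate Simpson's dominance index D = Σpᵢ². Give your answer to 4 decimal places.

D = 0.059² + 0.041² + 0.037² + 0.636² + 0.018² + 0.068² + 0.046² + 0.027² + 0.068² = 0.003481 + 0.001681 + 0.001369 + 0.404496 + 0.000324 + 0.004624 + 0.002116 + 0.000729 + 0.004624 = 0.423444 (working shown to 6 dp, full precision carried).
To 4 decimal places, D = 0.4234.

0.4234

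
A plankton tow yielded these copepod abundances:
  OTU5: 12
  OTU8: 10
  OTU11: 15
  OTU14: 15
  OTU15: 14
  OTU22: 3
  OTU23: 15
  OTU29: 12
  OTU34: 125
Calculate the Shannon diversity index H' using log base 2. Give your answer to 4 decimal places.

2.2501

Total N = 12+10+15+15+14+3+15+12+125 = 221, so the proportions are 0.054299, 0.045249, 0.067873, 0.067873, 0.063348, 0.013575, 0.067873, 0.054299, 0.565611 (working shown to 6 dp, full precision carried).
Each pᵢ log₂ pᵢ term: 0.054299×(-4.202940)=-0.228214, 0.045249×(-4.465974)=-0.202080, 0.067873×(-3.881012)=-0.263417, 0.067873×(-3.881012)=-0.263417, 0.063348×(-3.980548)=-0.252161, 0.013575×(-6.202940)=-0.084203, 0.067873×(-3.881012)=-0.263417, 0.054299×(-4.202940)=-0.228214, 0.565611×(-0.822118)=-0.464999.
Sum = -2.250123, so H' = 2.2501.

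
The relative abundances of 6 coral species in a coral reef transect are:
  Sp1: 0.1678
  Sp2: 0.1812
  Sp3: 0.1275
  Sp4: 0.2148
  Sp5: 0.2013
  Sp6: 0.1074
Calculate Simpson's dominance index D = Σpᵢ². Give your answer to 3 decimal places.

D = 0.1678² + 0.1812² + 0.1275² + 0.2148² + 0.2013² + 0.1074² = 0.02816 + 0.03283 + 0.01626 + 0.04614 + 0.04052 + 0.01153 = 0.17544 (working shown to 5 dp, full precision carried).
To 3 decimal places, D = 0.175.

0.175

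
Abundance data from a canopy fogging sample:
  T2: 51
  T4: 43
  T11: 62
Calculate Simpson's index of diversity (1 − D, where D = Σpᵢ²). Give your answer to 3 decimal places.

Total N = 51+43+62 = 156, so the proportions are 0.32692, 0.27564, 0.39744 (working shown to 5 dp, full precision carried).
D = 0.32692² + 0.27564² + 0.39744² = 0.10688 + 0.07598 + 0.15796 = 0.34081.
So 1 − D = 0.65919, i.e. 0.659 to 3 decimal places.

0.659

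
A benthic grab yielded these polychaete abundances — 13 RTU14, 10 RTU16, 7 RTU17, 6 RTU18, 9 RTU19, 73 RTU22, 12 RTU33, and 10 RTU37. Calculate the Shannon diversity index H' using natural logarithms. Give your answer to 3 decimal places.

1.609

Total N = 13+10+7+6+9+73+12+10 = 140, so the proportions are 0.09286, 0.07143, 0.05, 0.04286, 0.06429, 0.52143, 0.08571, 0.07143 (working shown to 5 dp, full precision carried).
Each pᵢ ln pᵢ term: 0.09286×(-2.37669)=-0.22069, 0.07143×(-2.63906)=-0.18850, 0.05×(-2.99573)=-0.14979, 0.04286×(-3.14988)=-0.13499, 0.06429×(-2.74442)=-0.17643, 0.52143×(-0.65118)=-0.33955, 0.08571×(-2.45674)=-0.21058, 0.07143×(-2.63906)=-0.18850.
Sum = -1.60903, so H' = 1.609.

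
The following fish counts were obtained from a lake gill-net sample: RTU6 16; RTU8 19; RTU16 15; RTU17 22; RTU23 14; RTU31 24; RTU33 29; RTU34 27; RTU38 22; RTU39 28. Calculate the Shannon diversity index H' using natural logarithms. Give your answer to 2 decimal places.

Total N = 16+19+15+22+14+24+29+27+22+28 = 216, so the proportions are 0.0741, 0.088, 0.0694, 0.1019, 0.0648, 0.1111, 0.1343, 0.125, 0.1019, 0.1296 (working shown to 4 dp, full precision carried).
Each pᵢ ln pᵢ term: 0.0741×(-2.6027)=-0.1928, 0.088×(-2.4308)=-0.2138, 0.0694×(-2.6672)=-0.1852, 0.1019×(-2.2842)=-0.2327, 0.0648×(-2.7362)=-0.1773, 0.1111×(-2.1972)=-0.2441, 0.1343×(-2.0080)=-0.2696, 0.125×(-2.0794)=-0.2599, 0.1019×(-2.2842)=-0.2327, 0.1296×(-2.0431)=-0.2648.
Sum = -2.2730, so H' = 2.27.

2.27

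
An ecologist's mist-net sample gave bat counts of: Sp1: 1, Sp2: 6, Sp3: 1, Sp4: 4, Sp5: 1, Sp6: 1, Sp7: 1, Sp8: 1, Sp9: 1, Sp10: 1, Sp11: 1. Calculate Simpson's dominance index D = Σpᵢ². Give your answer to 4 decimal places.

Total N = 1+6+1+4+1+1+1+1+1+1+1 = 19, so the proportions are 0.052632, 0.315789, 0.052632, 0.210526, 0.052632, 0.052632, 0.052632, 0.052632, 0.052632, 0.052632, 0.052632 (working shown to 6 dp, full precision carried).
D = 0.052632² + 0.315789² + 0.052632² + 0.210526² + 0.052632² + 0.052632² + 0.052632² + 0.052632² + 0.052632² + 0.052632² + 0.052632² = 0.002770 + 0.099723 + 0.002770 + 0.044321 + 0.002770 + 0.002770 + 0.002770 + 0.002770 + 0.002770 + 0.002770 + 0.002770 = 0.168975.
To 4 decimal places, D = 0.1690.

0.1690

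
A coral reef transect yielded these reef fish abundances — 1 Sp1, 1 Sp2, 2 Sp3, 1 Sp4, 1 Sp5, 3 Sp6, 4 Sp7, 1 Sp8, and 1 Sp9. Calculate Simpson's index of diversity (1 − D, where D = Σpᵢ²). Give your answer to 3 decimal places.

Total N = 1+1+2+1+1+3+4+1+1 = 15, so the proportions are 0.06667, 0.06667, 0.13333, 0.06667, 0.06667, 0.2, 0.26667, 0.06667, 0.06667 (working shown to 5 dp, full precision carried).
D = 0.06667² + 0.06667² + 0.13333² + 0.06667² + 0.06667² + 0.2² + 0.26667² + 0.06667² + 0.06667² = 0.00444 + 0.00444 + 0.01778 + 0.00444 + 0.00444 + 0.04000 + 0.07111 + 0.00444 + 0.00444 = 0.15556.
So 1 − D = 0.84444, i.e. 0.844 to 3 decimal places.

0.844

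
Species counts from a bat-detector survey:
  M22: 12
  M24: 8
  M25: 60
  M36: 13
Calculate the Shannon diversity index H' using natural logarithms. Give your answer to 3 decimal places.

1.033

Total N = 12+8+60+13 = 93, so the proportions are 0.12903, 0.08602, 0.64516, 0.13978 (working shown to 5 dp, full precision carried).
Each pᵢ ln pᵢ term: 0.12903×(-2.04769)=-0.26422, 0.08602×(-2.45316)=-0.21102, 0.64516×(-0.43825)=-0.28275, 0.13978×(-1.96765)=-0.27505.
Sum = -1.03304, so H' = 1.033.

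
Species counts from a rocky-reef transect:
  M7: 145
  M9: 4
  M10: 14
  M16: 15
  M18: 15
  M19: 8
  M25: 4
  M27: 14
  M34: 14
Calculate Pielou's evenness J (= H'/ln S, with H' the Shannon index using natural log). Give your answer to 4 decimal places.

0.6420

Total N = 145+4+14+15+15+8+4+14+14 = 233, so the proportions are 0.622318, 0.017167, 0.060086, 0.064378, 0.064378, 0.034335, 0.017167, 0.060086, 0.060086 (working shown to 6 dp, full precision carried).
H' = −Σ pᵢ ln pᵢ = −((-0.295168) + (-0.069781) + (-0.168960) + (-0.176587) + (-0.176587) + (-0.115763) + (-0.069781) + (-0.168960) + (-0.168960)) = 1.410548.
With S = 9 species, ln S = 2.197225, so J = 1.410548/2.197225 = 0.641968, i.e. 0.6420 to 4 decimal places.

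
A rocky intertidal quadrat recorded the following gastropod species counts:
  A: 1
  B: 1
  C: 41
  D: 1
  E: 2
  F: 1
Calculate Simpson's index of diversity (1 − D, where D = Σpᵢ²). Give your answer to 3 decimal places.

Total N = 1+1+41+1+2+1 = 47, so the proportions are 0.02128, 0.02128, 0.87234, 0.02128, 0.04255, 0.02128 (working shown to 5 dp, full precision carried).
D = 0.02128² + 0.02128² + 0.87234² + 0.02128² + 0.04255² + 0.02128² = 0.00045 + 0.00045 + 0.76098 + 0.00045 + 0.00181 + 0.00045 = 0.76460.
So 1 − D = 0.23540, i.e. 0.235 to 3 decimal places.

0.235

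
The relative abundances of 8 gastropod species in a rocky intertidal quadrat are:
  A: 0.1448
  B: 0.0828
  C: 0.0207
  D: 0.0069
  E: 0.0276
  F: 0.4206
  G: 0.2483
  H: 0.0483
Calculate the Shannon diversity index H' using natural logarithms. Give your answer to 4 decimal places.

Each pᵢ ln pᵢ term (working shown to 6 dp, full precision carried): 0.1448×(-1.932402)=-0.279812, 0.0828×(-2.491327)=-0.206282, 0.0207×(-3.877622)=-0.080267, 0.0069×(-4.976234)=-0.034336, 0.0276×(-3.589940)=-0.099082, 0.4206×(-0.866073)=-0.364270, 0.2483×(-1.393118)=-0.345911, 0.0483×(-3.030324)=-0.146365.
Sum = -1.556325, so H' = 1.5563.

1.5563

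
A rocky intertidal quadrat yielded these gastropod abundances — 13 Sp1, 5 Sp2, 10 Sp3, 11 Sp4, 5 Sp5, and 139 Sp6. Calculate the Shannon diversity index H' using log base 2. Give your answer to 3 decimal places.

Total N = 13+5+10+11+5+139 = 183, so the proportions are 0.07104, 0.02732, 0.05464, 0.06011, 0.02732, 0.75956 (working shown to 5 dp, full precision carried).
Each pᵢ log₂ pᵢ term: 0.07104×(-3.81526)=-0.27103, 0.02732×(-5.19377)=-0.14191, 0.05464×(-4.19377)=-0.22917, 0.06011×(-4.05627)=-0.24382, 0.02732×(-5.19377)=-0.14191, 0.75956×(-0.39676)=-0.30136.
Sum = -1.32919, so H' = 1.329.

1.329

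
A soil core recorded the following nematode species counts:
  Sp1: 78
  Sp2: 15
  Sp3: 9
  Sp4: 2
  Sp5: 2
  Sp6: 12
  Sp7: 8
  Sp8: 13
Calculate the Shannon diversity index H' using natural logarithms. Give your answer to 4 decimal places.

Total N = 78+15+9+2+2+12+8+13 = 139, so the proportions are 0.561151, 0.107914, 0.064748, 0.014388, 0.014388, 0.086331, 0.057554, 0.093525 (working shown to 6 dp, full precision carried).
Each pᵢ ln pᵢ term: 0.561151×(-0.577765)=-0.324214, 0.107914×(-2.226424)=-0.240262, 0.064748×(-2.737249)=-0.177232, 0.014388×(-4.241327)=-0.061026, 0.014388×(-4.241327)=-0.061026, 0.086331×(-2.449567)=-0.211473, 0.057554×(-2.855032)=-0.164318, 0.093525×(-2.369525)=-0.221610.
Sum = -1.461162, so H' = 1.4612.

1.4612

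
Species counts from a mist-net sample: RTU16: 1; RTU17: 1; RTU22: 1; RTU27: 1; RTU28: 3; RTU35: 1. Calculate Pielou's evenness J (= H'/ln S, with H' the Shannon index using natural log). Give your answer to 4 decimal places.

Total N = 1+1+1+1+3+1 = 8, so the proportions are 0.125, 0.125, 0.125, 0.125, 0.375, 0.125 (working shown to 6 dp, full precision carried).
H' = −Σ pᵢ ln pᵢ = −((-0.259930) + (-0.259930) + (-0.259930) + (-0.259930) + (-0.367811) + (-0.259930)) = 1.667462.
With S = 6 species, ln S = 1.791759, so J = 1.667462/1.791759 = 0.930628, i.e. 0.9306 to 4 decimal places.

0.9306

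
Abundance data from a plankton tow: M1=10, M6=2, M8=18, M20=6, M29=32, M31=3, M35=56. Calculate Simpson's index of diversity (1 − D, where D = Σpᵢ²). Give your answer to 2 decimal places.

Total N = 10+2+18+6+32+3+56 = 127, so the proportions are 0.0787, 0.0157, 0.1417, 0.0472, 0.252, 0.0236, 0.4409 (working shown to 4 dp, full precision carried).
D = 0.0787² + 0.0157² + 0.1417² + 0.0472² + 0.252² + 0.0236² + 0.4409² = 0.0062 + 0.0002 + 0.0201 + 0.0022 + 0.0635 + 0.0006 + 0.1944 = 0.2872.
So 1 − D = 0.7128, i.e. 0.71 to 2 decimal places.

0.71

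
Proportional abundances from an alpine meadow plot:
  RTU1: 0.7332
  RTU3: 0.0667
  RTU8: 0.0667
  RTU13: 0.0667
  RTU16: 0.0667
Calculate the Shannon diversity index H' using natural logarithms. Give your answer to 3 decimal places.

Each pᵢ ln pᵢ term (working shown to 5 dp, full precision carried): 0.7332×(-0.31034)=-0.22754, 0.0667×(-2.70755)=-0.18059, 0.0667×(-2.70755)=-0.18059, 0.0667×(-2.70755)=-0.18059, 0.0667×(-2.70755)=-0.18059.
Sum = -0.94991, so H' = 0.950.

0.950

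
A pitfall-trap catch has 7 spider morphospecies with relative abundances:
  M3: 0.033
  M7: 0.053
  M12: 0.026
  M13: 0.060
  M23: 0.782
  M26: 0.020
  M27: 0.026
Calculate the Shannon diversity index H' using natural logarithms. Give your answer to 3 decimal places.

0.897

Each pᵢ ln pᵢ term (working shown to 5 dp, full precision carried): 0.033×(-3.41125)=-0.11257, 0.053×(-2.93746)=-0.15569, 0.026×(-3.64966)=-0.09489, 0.06×(-2.81341)=-0.16880, 0.782×(-0.24590)=-0.19229, 0.02×(-3.91202)=-0.07824, 0.026×(-3.64966)=-0.09489.
Sum = -0.89738, so H' = 0.897.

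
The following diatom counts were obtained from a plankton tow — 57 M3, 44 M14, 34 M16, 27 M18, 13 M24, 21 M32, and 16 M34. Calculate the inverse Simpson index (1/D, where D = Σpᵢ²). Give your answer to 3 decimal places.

5.663

Total N = 57+44+34+27+13+21+16 = 212, so the proportions are 0.2688679, 0.2075472, 0.1603774, 0.1273585, 0.0613208, 0.0990566, 0.0754717 (working shown to 7 dp, full precision carried).
D = 0.2688679² + 0.2075472² + 0.1603774² + 0.1273585² + 0.0613208² + 0.0990566² + 0.0754717² = 0.0722900 + 0.0430758 + 0.0257209 + 0.0162202 + 0.0037602 + 0.0098122 + 0.0056960 = 0.1765753.
So 1/D = 5.66331, i.e. 5.663 to 3 decimal places.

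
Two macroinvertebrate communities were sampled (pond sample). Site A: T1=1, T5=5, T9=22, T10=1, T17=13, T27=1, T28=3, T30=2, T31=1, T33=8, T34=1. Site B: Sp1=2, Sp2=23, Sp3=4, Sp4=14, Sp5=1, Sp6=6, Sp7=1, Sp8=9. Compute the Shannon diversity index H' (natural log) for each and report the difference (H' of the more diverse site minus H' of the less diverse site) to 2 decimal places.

Site A: N=58, proportions 0.017241, 0.086207, 0.37931, 0.017241, 0.224138, 0.017241, 0.051724, 0.034483, 0.017241, 0.137931, 0.017241, giving H' = 1.806786 (working shown to 6 dp, full precision carried).
Site B: N=60, proportions 0.033333, 0.383333, 0.066667, 0.233333, 0.016667, 0.1, 0.016667, 0.15, giving H' = 1.652341.
Difference = |1.806786 − 1.652341| = 0.154445, i.e. 0.15 to 2 decimal places.

0.15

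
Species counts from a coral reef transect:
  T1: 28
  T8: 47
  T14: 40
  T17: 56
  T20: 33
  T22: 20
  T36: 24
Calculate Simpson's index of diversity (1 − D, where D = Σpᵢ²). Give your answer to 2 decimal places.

0.84

Total N = 28+47+40+56+33+20+24 = 248, so the proportions are 0.1129, 0.1895, 0.1613, 0.2258, 0.1331, 0.0806, 0.0968 (working shown to 4 dp, full precision carried).
D = 0.1129² + 0.1895² + 0.1613² + 0.2258² + 0.1331² + 0.0806² + 0.0968² = 0.0127 + 0.0359 + 0.0260 + 0.0510 + 0.0177 + 0.0065 + 0.0094 = 0.1592.
So 1 − D = 0.8408, i.e. 0.84 to 2 decimal places.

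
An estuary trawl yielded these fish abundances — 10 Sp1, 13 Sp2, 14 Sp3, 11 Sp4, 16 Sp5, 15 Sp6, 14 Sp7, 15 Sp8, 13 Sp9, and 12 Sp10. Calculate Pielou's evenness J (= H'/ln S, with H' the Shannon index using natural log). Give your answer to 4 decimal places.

Total N = 10+13+14+11+16+15+14+15+13+12 = 133, so the proportions are 0.075188, 0.097744, 0.105263, 0.082707, 0.120301, 0.112782, 0.105263, 0.112782, 0.097744, 0.090226 (working shown to 6 dp, full precision carried).
H' = −Σ pᵢ ln pᵢ = −((-0.194569) + (-0.227295) + (-0.236978) + (-0.206143) + (-0.254768) + (-0.246124) + (-0.236978) + (-0.246124) + (-0.227295) + (-0.217032)) = 2.293306.
With S = 10 species, ln S = 2.302585, so J = 2.293306/2.302585 = 0.995970, i.e. 0.9960 to 4 decimal places.

0.9960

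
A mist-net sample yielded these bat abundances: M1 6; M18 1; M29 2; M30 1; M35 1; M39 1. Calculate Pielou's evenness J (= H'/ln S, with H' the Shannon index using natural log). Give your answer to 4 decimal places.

Total N = 6+1+2+1+1+1 = 12, so the proportions are 0.5, 0.083333, 0.166667, 0.083333, 0.083333, 0.083333 (working shown to 6 dp, full precision carried).
H' = −Σ pᵢ ln pᵢ = −((-0.346574) + (-0.207076) + (-0.298627) + (-0.207076) + (-0.207076) + (-0.207076)) = 1.473502.
With S = 6 species, ln S = 1.791759, so J = 1.473502/1.791759 = 0.822377, i.e. 0.8224 to 4 decimal places.

0.8224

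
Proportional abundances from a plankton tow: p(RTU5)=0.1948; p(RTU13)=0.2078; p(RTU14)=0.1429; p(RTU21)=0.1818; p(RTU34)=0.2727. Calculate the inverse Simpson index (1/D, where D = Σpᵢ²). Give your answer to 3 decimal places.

D = 0.1948² + 0.2078² + 0.1429² + 0.1818² + 0.2727² = 0.0379470 + 0.0431808 + 0.0204204 + 0.0330512 + 0.0743653 = 0.2089648 (working shown to 7 dp, full precision carried).
So 1/D = 4.78549, i.e. 4.785 to 3 decimal places.

4.785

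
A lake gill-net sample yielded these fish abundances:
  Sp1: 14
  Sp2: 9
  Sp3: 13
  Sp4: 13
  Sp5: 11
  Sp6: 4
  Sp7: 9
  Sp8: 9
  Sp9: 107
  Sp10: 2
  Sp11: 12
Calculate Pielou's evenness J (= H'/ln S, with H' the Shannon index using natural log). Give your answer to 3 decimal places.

0.724

Total N = 14+9+13+13+11+4+9+9+107+2+12 = 203, so the proportions are 0.06897, 0.04433, 0.06404, 0.06404, 0.05419, 0.0197, 0.04433, 0.04433, 0.52709, 0.00985, 0.05911 (working shown to 5 dp, full precision carried).
H' = −Σ pᵢ ln pᵢ = −((-0.18442) + (-0.13815) + (-0.17600) + (-0.17600) + (-0.15797) + (-0.07738) + (-0.13815) + (-0.13815) + (-0.33754) + (-0.04552) + (-0.16719)) = 1.73646.
With S = 11 species, ln S = 2.39790, so J = 1.73646/2.39790 = 0.72416, i.e. 0.724 to 3 decimal places.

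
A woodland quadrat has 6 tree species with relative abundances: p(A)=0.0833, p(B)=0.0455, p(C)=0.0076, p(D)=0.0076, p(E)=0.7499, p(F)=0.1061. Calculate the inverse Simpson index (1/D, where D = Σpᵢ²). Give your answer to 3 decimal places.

D = 0.0833² + 0.0455² + 0.0076² + 0.0076² + 0.7499² + 0.1061² = 0.006939 + 0.002070 + 0.000058 + 0.000058 + 0.562350 + 0.011257 = 0.582732 (working shown to 6 dp, full precision carried).
So 1/D = 1.71606, i.e. 1.716 to 3 decimal places.

1.716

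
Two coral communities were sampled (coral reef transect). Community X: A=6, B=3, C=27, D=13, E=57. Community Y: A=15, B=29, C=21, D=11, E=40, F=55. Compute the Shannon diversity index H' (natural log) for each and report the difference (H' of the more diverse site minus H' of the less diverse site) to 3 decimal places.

0.450

Community X: N=106, proportions 0.0566, 0.0283, 0.25472, 0.12264, 0.53774, giving H' = 1.20276 (working shown to 5 dp, full precision carried).
Community Y: N=171, proportions 0.08772, 0.16959, 0.12281, 0.06433, 0.23392, 0.32164, giving H' = 1.65311.
Difference = |1.20276 − 1.65311| = 0.45035, i.e. 0.450 to 3 decimal places.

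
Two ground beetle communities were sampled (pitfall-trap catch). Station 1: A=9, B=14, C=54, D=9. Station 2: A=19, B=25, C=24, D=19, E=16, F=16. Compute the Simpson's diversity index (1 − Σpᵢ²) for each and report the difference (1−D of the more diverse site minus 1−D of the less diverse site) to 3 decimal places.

0.271

Station 1: N=86, proportions 0.10465, 0.16279, 0.62791, 0.10465, giving 1−D = 0.55733 (working shown to 5 dp, full precision carried).
Station 2: N=119, proportions 0.15966, 0.21008, 0.20168, 0.15966, 0.13445, 0.13445, giving 1−D = 0.82805.
Difference = |0.55733 − 0.82805| = 0.27072, i.e. 0.271 to 3 decimal places.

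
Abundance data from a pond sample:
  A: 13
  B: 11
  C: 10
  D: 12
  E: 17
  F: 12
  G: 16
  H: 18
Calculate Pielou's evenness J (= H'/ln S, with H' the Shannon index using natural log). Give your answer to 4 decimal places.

Total N = 13+11+10+12+17+12+16+18 = 109, so the proportions are 0.119266, 0.100917, 0.091743, 0.110092, 0.155963, 0.110092, 0.146789, 0.165138 (working shown to 6 dp, full precision carried).
H' = −Σ pᵢ ln pᵢ = −((-0.253607) + (-0.231449) + (-0.219153) + (-0.242911) + (-0.289801) + (-0.242911) + (-0.281653) + (-0.297409)) = 2.058893.
With S = 8 species, ln S = 2.079442, so J = 2.058893/2.079442 = 0.990118, i.e. 0.9901 to 4 decimal places.

0.9901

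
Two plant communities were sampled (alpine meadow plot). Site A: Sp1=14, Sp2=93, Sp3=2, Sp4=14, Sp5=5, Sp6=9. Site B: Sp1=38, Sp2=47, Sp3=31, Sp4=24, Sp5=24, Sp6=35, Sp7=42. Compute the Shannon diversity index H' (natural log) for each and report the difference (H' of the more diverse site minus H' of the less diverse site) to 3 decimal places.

Site A: N=137, proportions 0.10218978, 0.67883212, 0.01459854, 0.10218978, 0.03649635, 0.06569343, giving H' = 1.09053667 (working shown to 8 dp, full precision carried).
Site B: N=241, proportions 0.15767635, 0.19502075, 0.12863071, 0.09958506, 0.09958506, 0.14522822, 0.17427386, giving H' = 1.91797243.
Difference = |1.09053667 − 1.91797243| = 0.82743576, i.e. 0.827 to 3 decimal places.

0.827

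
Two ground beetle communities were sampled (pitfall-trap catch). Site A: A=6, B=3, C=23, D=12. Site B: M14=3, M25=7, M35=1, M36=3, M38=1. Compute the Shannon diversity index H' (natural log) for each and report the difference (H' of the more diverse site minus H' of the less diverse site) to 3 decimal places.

Site A: N=44, proportions 0.13636, 0.06818, 0.52273, 0.27273, giving H' = 1.14824 (working shown to 5 dp, full precision carried).
Site B: N=15, proportions 0.2, 0.46667, 0.06667, 0.2, 0.06667, giving H' = 1.36051.
Difference = |1.14824 − 1.36051| = 0.21227, i.e. 0.212 to 3 decimal places.

0.212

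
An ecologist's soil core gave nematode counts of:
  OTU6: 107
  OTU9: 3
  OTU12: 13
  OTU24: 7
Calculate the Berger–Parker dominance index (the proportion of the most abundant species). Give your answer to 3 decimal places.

Total N = 107+3+13+7 = 130, so the proportions are 0.82308, 0.02308, 0.1, 0.05385 (working shown to 5 dp, full precision carried).
The largest proportion is 0.82308, i.e. d = 0.823 to 3 decimal places.

0.823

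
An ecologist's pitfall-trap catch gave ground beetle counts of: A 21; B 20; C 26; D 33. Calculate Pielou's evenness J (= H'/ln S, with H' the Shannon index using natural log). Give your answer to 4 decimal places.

0.9852

Total N = 21+20+26+33 = 100, so the proportions are 0.21, 0.2, 0.26, 0.33 (working shown to 6 dp, full precision carried).
H' = −Σ pᵢ ln pᵢ = −((-0.327736) + (-0.321888) + (-0.350239) + (-0.365859)) = 1.365721.
With S = 4 species, ln S = 1.386294, so J = 1.365721/1.386294 = 0.985160, i.e. 0.9852 to 4 decimal places.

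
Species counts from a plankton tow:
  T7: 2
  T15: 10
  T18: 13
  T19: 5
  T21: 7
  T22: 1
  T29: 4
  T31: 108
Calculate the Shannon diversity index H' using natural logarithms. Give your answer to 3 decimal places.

1.073

Total N = 2+10+13+5+7+1+4+108 = 150, so the proportions are 0.01333, 0.06667, 0.08667, 0.03333, 0.04667, 0.00667, 0.02667, 0.72 (working shown to 5 dp, full precision carried).
Each pᵢ ln pᵢ term: 0.01333×(-4.31749)=-0.05757, 0.06667×(-2.70805)=-0.18054, 0.08667×(-2.44569)=-0.21196, 0.03333×(-3.40120)=-0.11337, 0.04667×(-3.06473)=-0.14302, 0.00667×(-5.01064)=-0.03340, 0.02667×(-3.62434)=-0.09665, 0.72×(-0.32850)=-0.23652.
Sum = -1.07303, so H' = 1.073.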